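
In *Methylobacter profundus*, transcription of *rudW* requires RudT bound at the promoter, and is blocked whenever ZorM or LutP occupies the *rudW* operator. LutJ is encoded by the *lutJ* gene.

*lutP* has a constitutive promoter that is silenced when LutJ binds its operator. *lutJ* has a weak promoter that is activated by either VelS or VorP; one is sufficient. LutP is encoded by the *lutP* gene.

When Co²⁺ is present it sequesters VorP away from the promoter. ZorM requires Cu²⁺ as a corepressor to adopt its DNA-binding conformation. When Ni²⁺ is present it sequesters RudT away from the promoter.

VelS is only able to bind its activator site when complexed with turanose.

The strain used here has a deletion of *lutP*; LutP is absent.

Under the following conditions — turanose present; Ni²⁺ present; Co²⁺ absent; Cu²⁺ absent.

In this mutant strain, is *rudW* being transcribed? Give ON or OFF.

Cu²⁺ is absent, so ZorM is inactive.
LutP is non-functional in this strain, so it has no effect.
Ni²⁺ is present, so RudT is inactive.
Required activator RudT is absent, so *rudW* is not transcribed.

OFF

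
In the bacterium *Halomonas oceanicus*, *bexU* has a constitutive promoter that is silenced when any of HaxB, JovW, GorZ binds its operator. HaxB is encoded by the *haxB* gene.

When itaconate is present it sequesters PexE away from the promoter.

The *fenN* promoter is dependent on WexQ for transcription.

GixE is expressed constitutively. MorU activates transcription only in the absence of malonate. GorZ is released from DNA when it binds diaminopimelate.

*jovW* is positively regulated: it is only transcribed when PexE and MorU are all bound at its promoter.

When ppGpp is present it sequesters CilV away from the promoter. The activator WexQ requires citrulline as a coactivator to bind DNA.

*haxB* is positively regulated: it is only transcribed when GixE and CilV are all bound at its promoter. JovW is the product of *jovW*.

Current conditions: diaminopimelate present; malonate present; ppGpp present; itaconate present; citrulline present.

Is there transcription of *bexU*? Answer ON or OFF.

GixE is produced constitutively and is active.
ppGpp is present, so CilV is inactive.
Required activator CilV is absent, so *haxB* is not transcribed.
So HaxB is not produced.
Itaconate is present, so PexE is inactive.
Malonate is present, so MorU is inactive.
Required activator PexE is absent, so *jovW* is not transcribed.
So JovW is not produced.
Diaminopimelate is present, so GorZ is inactive.
With no repressor bound, *bexU* is transcribed.

ON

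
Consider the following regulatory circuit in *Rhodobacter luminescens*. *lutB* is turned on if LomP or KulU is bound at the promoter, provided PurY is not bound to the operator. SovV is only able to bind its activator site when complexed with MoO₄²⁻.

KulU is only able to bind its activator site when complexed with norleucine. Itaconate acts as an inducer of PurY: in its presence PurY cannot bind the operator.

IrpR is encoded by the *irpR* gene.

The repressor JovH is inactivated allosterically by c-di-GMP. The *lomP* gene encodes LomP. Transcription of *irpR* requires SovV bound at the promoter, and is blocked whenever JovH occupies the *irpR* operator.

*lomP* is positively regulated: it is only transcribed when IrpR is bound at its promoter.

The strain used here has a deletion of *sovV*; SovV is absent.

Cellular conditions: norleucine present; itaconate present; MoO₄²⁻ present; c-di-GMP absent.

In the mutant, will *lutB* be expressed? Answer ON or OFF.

ON

c-di-GMP is absent, so JovH is active.
SovV is non-functional in this strain, so it has no effect.
With repressor JovH bound, *irpR* is not transcribed.
So IrpR is not produced.
Required activator IrpR is absent, so *lomP* is not transcribed.
So LomP is not produced.
Itaconate is present, so PurY is inactive.
Norleucine is present, so KulU is active.
Activator KulU is present, so *lutB* is transcribed.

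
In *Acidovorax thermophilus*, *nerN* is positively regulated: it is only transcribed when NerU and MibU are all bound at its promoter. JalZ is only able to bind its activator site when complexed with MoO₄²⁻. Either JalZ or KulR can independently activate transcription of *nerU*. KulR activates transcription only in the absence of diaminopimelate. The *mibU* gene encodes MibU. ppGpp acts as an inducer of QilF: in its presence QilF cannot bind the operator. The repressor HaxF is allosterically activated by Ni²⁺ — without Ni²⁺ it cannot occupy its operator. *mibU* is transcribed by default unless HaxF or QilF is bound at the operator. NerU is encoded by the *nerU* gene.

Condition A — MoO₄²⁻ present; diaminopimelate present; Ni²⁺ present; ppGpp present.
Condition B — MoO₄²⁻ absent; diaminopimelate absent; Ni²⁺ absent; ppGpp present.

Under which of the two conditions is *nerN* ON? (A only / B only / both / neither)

B only

Condition A:
MoO₄²⁻ is present, so JalZ is active.
Diaminopimelate is present, so KulR is inactive.
Activator JalZ is present, so *nerU* is transcribed.
So NerU is produced and active.
Ni²⁺ is present, so HaxF is active.
ppGpp is present, so QilF is inactive.
With repressor HaxF bound, *mibU* is not transcribed.
So MibU is not produced.
Required activator MibU is absent, so *nerN* is not transcribed.
→ *nerN* is OFF in A.
Condition B:
MoO₄²⁻ is absent, so JalZ is inactive.
Diaminopimelate is absent, so KulR is active.
Activator KulR is present, so *nerU* is transcribed.
So NerU is produced and active.
Ni²⁺ is absent, so HaxF is inactive.
ppGpp is present, so QilF is inactive.
With no repressor bound, *mibU* is transcribed.
So MibU is produced and active.
No repressor is bound and NerU and MibU are active, so *nerN* is transcribed.
→ *nerN* is ON in B.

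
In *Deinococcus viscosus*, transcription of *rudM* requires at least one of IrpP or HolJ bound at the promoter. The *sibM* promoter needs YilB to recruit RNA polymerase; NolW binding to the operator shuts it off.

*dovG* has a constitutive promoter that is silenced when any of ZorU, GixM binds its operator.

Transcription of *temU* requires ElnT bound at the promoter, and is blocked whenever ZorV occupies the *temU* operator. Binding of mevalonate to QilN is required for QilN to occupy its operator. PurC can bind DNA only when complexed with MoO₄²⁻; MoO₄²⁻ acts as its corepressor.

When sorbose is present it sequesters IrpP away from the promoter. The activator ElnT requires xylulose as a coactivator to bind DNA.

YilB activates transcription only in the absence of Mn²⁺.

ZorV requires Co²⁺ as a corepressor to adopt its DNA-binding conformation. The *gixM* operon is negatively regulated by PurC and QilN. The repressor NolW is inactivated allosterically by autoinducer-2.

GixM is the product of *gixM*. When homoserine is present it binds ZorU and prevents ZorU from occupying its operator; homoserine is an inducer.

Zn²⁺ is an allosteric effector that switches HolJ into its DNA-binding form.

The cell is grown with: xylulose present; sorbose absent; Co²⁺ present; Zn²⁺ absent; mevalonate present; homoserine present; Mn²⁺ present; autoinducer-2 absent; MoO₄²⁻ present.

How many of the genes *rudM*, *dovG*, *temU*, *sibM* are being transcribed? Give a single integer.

2

Sorbose is absent, so IrpP is active.
Zn²⁺ is absent, so HolJ is inactive.
Activator IrpP is present, so *rudM* is transcribed.
→ *rudM* is ON.
Homoserine is present, so ZorU is inactive.
MoO₄²⁻ is present, so PurC is active.
Mevalonate is present, so QilN is active.
With repressor PurC bound, *gixM* is not transcribed.
So GixM is not produced.
With no repressor bound, *dovG* is transcribed.
→ *dovG* is ON.
Co²⁺ is present, so ZorV is active.
Xylulose is present, so ElnT is active.
With repressor ZorV bound, *temU* is not transcribed.
→ *temU* is OFF.
Autoinducer-2 is absent, so NolW is active.
Mn²⁺ is present, so YilB is inactive.
With repressor NolW bound, *sibM* is not transcribed.
→ *sibM* is OFF.
2 of the 4 genes are transcribed.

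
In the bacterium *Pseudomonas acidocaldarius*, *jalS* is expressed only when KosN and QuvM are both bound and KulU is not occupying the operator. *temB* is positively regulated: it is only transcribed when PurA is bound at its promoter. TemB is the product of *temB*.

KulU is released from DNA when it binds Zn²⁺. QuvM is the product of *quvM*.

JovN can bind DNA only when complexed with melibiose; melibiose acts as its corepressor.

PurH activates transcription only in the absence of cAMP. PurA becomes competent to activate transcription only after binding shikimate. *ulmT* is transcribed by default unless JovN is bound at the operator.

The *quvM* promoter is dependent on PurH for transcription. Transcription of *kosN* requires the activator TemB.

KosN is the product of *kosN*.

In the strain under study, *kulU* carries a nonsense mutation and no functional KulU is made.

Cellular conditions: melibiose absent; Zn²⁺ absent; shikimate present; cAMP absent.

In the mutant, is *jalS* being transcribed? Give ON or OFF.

ON

Shikimate is present, so PurA is active.
No repressor is bound and PurA is active, so *temB* is transcribed.
So TemB is produced and active.
No repressor is bound and TemB is active, so *kosN* is transcribed.
So KosN is produced and active.
KulU is non-functional in this strain, so it has no effect.
cAMP is absent, so PurH is active.
No repressor is bound and PurH is active, so *quvM* is transcribed.
So QuvM is produced and active.
No repressor is bound and KosN and QuvM are active, so *jalS* is transcribed.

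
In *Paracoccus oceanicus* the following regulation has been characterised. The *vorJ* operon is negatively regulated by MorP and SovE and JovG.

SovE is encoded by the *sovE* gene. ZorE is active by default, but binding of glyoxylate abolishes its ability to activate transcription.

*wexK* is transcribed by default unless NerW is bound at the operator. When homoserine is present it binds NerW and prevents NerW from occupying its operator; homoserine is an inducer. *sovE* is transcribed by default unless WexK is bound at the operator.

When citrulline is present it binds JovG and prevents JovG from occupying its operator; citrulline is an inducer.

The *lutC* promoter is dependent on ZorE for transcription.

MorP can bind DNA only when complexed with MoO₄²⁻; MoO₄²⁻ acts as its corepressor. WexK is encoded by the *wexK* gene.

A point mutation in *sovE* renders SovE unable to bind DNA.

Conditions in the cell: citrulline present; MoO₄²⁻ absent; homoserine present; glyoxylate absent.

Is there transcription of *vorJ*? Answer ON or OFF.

MoO₄²⁻ is absent, so MorP is inactive.
SovE is non-functional in this strain, so it has no effect.
Citrulline is present, so JovG is inactive.
With no repressor bound, *vorJ* is transcribed.

ON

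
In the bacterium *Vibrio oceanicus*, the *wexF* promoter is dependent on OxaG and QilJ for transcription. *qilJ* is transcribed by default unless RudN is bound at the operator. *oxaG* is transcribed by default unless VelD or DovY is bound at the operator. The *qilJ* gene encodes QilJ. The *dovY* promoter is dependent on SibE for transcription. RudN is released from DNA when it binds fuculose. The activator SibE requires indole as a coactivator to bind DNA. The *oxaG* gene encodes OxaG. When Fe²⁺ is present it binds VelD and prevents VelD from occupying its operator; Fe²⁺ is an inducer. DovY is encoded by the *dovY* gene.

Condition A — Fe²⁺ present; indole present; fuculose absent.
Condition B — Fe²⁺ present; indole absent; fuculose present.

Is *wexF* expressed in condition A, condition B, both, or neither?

Condition A:
Fe²⁺ is present, so VelD is inactive.
Indole is present, so SibE is active.
No repressor is bound and SibE is active, so *dovY* is transcribed.
So DovY is produced and active.
With repressor DovY bound, *oxaG* is not transcribed.
So OxaG is not produced.
Fuculose is absent, so RudN is active.
With repressor RudN bound, *qilJ* is not transcribed.
So QilJ is not produced.
Required activator OxaG is absent, so *wexF* is not transcribed.
→ *wexF* is OFF in A.
Condition B:
Fe²⁺ is present, so VelD is inactive.
Indole is absent, so SibE is inactive.
Required activator SibE is absent, so *dovY* is not transcribed.
So DovY is not produced.
With no repressor bound, *oxaG* is transcribed.
So OxaG is produced and active.
Fuculose is present, so RudN is inactive.
With no repressor bound, *qilJ* is transcribed.
So QilJ is produced and active.
No repressor is bound and OxaG and QilJ are active, so *wexF* is transcribed.
→ *wexF* is ON in B.

B only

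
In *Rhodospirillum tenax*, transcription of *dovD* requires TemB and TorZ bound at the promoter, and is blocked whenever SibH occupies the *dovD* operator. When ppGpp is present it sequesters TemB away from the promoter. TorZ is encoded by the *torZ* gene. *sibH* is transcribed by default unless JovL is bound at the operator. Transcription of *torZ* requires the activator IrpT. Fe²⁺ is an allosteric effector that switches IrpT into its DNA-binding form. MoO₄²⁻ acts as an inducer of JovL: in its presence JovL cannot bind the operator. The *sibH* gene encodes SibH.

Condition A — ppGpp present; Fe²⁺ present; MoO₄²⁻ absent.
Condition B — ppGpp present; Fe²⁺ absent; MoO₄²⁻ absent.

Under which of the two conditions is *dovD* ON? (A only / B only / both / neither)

neither

Condition A:
ppGpp is present, so TemB is inactive.
Fe²⁺ is present, so IrpT is active.
No repressor is bound and IrpT is active, so *torZ* is transcribed.
So TorZ is produced and active.
MoO₄²⁻ is absent, so JovL is active.
With repressor JovL bound, *sibH* is not transcribed.
So SibH is not produced.
Required activator TemB is absent, so *dovD* is not transcribed.
→ *dovD* is OFF in A.
Condition B:
ppGpp is present, so TemB is inactive.
Fe²⁺ is absent, so IrpT is inactive.
Required activator IrpT is absent, so *torZ* is not transcribed.
So TorZ is not produced.
MoO₄²⁻ is absent, so JovL is active.
With repressor JovL bound, *sibH* is not transcribed.
So SibH is not produced.
Required activator TemB is absent, so *dovD* is not transcribed.
→ *dovD* is OFF in B.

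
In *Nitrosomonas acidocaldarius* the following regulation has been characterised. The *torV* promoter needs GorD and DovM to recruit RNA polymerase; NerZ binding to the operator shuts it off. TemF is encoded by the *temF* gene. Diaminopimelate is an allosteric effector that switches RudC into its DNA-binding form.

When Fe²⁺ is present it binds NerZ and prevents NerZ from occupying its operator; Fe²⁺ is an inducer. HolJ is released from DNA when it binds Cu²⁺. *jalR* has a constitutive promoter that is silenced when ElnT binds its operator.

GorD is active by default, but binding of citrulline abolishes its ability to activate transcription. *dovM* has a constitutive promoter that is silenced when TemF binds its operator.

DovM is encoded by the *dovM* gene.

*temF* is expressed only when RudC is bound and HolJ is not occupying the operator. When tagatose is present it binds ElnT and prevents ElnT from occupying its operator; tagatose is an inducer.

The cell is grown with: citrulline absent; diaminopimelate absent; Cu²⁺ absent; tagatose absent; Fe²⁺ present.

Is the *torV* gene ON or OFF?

Citrulline is absent, so GorD is active.
Fe²⁺ is present, so NerZ is inactive.
Diaminopimelate is absent, so RudC is inactive.
Cu²⁺ is absent, so HolJ is active.
With repressor HolJ bound, *temF* is not transcribed.
So TemF is not produced.
With no repressor bound, *dovM* is transcribed.
So DovM is produced and active.
No repressor is bound and GorD and DovM are active, so *torV* is transcribed.

ON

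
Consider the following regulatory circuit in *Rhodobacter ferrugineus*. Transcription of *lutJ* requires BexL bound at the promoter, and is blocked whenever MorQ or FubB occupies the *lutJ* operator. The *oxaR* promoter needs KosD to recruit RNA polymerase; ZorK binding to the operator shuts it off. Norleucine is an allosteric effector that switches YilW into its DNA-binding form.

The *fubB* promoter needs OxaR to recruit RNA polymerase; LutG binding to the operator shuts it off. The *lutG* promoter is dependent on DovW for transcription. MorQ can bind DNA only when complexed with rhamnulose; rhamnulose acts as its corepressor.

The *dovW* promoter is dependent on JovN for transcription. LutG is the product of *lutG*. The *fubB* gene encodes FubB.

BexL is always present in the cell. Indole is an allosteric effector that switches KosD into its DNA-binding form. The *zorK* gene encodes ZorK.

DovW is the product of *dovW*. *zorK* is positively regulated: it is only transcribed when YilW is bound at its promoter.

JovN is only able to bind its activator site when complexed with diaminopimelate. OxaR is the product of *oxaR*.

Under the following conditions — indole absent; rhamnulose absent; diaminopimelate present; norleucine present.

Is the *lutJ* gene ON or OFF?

Rhamnulose is absent, so MorQ is inactive.
BexL is produced constitutively and is active.
Indole is absent, so KosD is inactive.
Norleucine is present, so YilW is active.
No repressor is bound and YilW is active, so *zorK* is transcribed.
So ZorK is produced and active.
With repressor ZorK bound, *oxaR* is not transcribed.
So OxaR is not produced.
Diaminopimelate is present, so JovN is active.
No repressor is bound and JovN is active, so *dovW* is transcribed.
So DovW is produced and active.
No repressor is bound and DovW is active, so *lutG* is transcribed.
So LutG is produced and active.
With repressor LutG bound, *fubB* is not transcribed.
So FubB is not produced.
No repressor is bound and BexL is active, so *lutJ* is transcribed.

ON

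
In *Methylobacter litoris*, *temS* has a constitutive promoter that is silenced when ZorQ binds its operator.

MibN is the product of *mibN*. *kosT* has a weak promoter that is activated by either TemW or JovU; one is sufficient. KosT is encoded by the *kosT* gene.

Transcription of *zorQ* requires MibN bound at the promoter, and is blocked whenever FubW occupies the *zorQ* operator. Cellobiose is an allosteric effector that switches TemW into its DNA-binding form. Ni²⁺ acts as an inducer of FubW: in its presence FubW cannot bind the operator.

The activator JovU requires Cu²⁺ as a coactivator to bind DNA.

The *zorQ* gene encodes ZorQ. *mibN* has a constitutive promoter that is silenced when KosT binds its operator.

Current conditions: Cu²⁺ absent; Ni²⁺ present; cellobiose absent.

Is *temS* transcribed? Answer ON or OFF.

OFF

Cellobiose is absent, so TemW is inactive.
Cu²⁺ is absent, so JovU is inactive.
No activator is available at the *kosT* promoter, so *kosT* is not transcribed.
So KosT is not produced.
With no repressor bound, *mibN* is transcribed.
So MibN is produced and active.
Ni²⁺ is present, so FubW is inactive.
No repressor is bound and MibN is active, so *zorQ* is transcribed.
So ZorQ is produced and active.
With repressor ZorQ bound, *temS* is not transcribed.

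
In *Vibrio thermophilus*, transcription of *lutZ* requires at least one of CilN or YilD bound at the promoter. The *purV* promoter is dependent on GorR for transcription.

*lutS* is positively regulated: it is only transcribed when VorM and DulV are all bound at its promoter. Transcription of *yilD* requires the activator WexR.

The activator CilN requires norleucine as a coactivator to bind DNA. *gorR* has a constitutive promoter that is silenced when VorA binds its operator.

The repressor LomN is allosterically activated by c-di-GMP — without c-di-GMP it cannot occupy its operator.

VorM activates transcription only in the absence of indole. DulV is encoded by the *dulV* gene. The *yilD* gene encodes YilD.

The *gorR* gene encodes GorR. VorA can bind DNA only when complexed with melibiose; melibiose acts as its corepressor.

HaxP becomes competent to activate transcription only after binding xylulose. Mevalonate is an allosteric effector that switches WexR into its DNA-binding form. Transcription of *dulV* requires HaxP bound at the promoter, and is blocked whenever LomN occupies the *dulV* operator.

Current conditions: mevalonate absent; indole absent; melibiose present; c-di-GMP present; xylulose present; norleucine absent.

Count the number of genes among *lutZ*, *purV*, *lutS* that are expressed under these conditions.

0

Norleucine is absent, so CilN is inactive.
Mevalonate is absent, so WexR is inactive.
Required activator WexR is absent, so *yilD* is not transcribed.
So YilD is not produced.
No activator is available at the *lutZ* promoter, so *lutZ* is not transcribed.
→ *lutZ* is OFF.
Melibiose is present, so VorA is active.
With repressor VorA bound, *gorR* is not transcribed.
So GorR is not produced.
Required activator GorR is absent, so *purV* is not transcribed.
→ *purV* is OFF.
Indole is absent, so VorM is active.
Xylulose is present, so HaxP is active.
c-di-GMP is present, so LomN is active.
With repressor LomN bound, *dulV* is not transcribed.
So DulV is not produced.
Required activator DulV is absent, so *lutS* is not transcribed.
→ *lutS* is OFF.
0 of the 3 genes are transcribed.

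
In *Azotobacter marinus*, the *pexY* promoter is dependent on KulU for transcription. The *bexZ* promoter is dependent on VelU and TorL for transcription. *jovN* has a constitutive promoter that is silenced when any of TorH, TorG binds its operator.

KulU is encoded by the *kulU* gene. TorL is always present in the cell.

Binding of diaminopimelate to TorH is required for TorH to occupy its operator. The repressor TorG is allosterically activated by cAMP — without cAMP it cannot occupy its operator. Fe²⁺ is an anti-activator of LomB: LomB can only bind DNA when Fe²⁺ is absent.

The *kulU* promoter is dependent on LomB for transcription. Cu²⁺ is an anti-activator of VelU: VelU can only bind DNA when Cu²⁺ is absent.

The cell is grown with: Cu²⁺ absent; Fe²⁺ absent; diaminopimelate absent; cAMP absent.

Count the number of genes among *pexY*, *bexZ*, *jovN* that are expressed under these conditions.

Fe²⁺ is absent, so LomB is active.
No repressor is bound and LomB is active, so *kulU* is transcribed.
So KulU is produced and active.
No repressor is bound and KulU is active, so *pexY* is transcribed.
→ *pexY* is ON.
Cu²⁺ is absent, so VelU is active.
TorL is produced constitutively and is active.
No repressor is bound and VelU and TorL are active, so *bexZ* is transcribed.
→ *bexZ* is ON.
Diaminopimelate is absent, so TorH is inactive.
cAMP is absent, so TorG is inactive.
With no repressor bound, *jovN* is transcribed.
→ *jovN* is ON.
3 of the 3 genes are transcribed.

3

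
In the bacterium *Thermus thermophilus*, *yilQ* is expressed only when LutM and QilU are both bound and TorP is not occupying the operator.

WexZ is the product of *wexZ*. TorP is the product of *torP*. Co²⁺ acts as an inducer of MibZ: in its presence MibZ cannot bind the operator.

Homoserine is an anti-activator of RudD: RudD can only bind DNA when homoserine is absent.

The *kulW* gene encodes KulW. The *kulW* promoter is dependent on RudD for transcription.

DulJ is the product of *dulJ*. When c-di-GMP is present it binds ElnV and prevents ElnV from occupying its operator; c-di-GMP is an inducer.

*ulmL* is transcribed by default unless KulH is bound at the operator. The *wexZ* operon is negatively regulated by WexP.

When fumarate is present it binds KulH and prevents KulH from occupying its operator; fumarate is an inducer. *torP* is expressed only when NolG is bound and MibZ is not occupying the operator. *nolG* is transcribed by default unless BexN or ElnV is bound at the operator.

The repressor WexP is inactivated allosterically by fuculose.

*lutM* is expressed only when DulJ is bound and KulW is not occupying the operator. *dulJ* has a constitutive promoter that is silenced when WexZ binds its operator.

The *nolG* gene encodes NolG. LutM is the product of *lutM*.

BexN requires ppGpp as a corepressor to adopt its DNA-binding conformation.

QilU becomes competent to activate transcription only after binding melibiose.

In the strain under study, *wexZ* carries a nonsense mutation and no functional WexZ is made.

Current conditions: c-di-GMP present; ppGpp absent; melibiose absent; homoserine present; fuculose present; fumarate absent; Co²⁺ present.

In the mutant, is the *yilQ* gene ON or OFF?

OFF

Homoserine is present, so RudD is inactive.
Required activator RudD is absent, so *kulW* is not transcribed.
So KulW is not produced.
WexZ is non-functional in this strain, so it has no effect.
With no repressor bound, *dulJ* is transcribed.
So DulJ is produced and active.
No repressor is bound and DulJ is active, so *lutM* is transcribed.
So LutM is produced and active.
Melibiose is absent, so QilU is inactive.
ppGpp is absent, so BexN is inactive.
c-di-GMP is present, so ElnV is inactive.
With no repressor bound, *nolG* is transcribed.
So NolG is produced and active.
Co²⁺ is present, so MibZ is inactive.
No repressor is bound and NolG is active, so *torP* is transcribed.
So TorP is produced and active.
With repressor TorP bound, *yilQ* is not transcribed.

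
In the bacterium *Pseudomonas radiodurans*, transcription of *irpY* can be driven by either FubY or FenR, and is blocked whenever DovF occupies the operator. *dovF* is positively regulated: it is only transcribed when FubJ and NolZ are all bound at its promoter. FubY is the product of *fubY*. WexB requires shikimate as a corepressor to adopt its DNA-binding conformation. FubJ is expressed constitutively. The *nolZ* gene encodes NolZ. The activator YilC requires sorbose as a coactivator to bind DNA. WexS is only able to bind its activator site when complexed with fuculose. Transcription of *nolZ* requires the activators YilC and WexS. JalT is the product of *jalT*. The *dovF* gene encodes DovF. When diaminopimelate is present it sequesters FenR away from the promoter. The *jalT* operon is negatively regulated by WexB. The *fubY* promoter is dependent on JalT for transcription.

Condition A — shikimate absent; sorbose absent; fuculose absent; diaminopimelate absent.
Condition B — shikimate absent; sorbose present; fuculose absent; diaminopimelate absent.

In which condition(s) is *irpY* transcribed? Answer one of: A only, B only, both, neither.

Condition A:
Shikimate is absent, so WexB is inactive.
With no repressor bound, *jalT* is transcribed.
So JalT is produced and active.
No repressor is bound and JalT is active, so *fubY* is transcribed.
So FubY is produced and active.
FubJ is produced constitutively and is active.
Sorbose is absent, so YilC is inactive.
Fuculose is absent, so WexS is inactive.
Required activator YilC is absent, so *nolZ* is not transcribed.
So NolZ is not produced.
Required activator NolZ is absent, so *dovF* is not transcribed.
So DovF is not produced.
Diaminopimelate is absent, so FenR is active.
Activator FubY is present, so *irpY* is transcribed.
→ *irpY* is ON in A.
Condition B:
Shikimate is absent, so WexB is inactive.
With no repressor bound, *jalT* is transcribed.
So JalT is produced and active.
No repressor is bound and JalT is active, so *fubY* is transcribed.
So FubY is produced and active.
FubJ is produced constitutively and is active.
Sorbose is present, so YilC is active.
Fuculose is absent, so WexS is inactive.
Required activator WexS is absent, so *nolZ* is not transcribed.
So NolZ is not produced.
Required activator NolZ is absent, so *dovF* is not transcribed.
So DovF is not produced.
Diaminopimelate is absent, so FenR is active.
Activator FubY is present, so *irpY* is transcribed.
→ *irpY* is ON in B.

both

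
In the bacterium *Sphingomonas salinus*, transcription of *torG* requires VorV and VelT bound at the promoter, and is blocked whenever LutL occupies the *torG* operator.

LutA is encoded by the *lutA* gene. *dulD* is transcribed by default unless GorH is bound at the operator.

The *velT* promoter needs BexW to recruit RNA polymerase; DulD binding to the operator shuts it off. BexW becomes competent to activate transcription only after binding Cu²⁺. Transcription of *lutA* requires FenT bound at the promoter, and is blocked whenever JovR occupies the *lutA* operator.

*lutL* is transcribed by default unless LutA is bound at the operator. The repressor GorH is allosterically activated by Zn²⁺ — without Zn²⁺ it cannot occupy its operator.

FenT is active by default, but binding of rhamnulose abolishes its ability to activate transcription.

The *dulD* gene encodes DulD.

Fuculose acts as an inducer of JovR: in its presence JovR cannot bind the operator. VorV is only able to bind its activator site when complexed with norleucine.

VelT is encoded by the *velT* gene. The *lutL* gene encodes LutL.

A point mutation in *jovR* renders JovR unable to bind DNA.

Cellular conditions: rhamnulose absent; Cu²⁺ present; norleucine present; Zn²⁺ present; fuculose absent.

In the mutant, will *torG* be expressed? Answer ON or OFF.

ON

Norleucine is present, so VorV is active.
Rhamnulose is absent, so FenT is active.
JovR is non-functional in this strain, so it has no effect.
No repressor is bound and FenT is active, so *lutA* is transcribed.
So LutA is produced and active.
With repressor LutA bound, *lutL* is not transcribed.
So LutL is not produced.
Cu²⁺ is present, so BexW is active.
Zn²⁺ is present, so GorH is active.
With repressor GorH bound, *dulD* is not transcribed.
So DulD is not produced.
No repressor is bound and BexW is active, so *velT* is transcribed.
So VelT is produced and active.
No repressor is bound and VorV and VelT are active, so *torG* is transcribed.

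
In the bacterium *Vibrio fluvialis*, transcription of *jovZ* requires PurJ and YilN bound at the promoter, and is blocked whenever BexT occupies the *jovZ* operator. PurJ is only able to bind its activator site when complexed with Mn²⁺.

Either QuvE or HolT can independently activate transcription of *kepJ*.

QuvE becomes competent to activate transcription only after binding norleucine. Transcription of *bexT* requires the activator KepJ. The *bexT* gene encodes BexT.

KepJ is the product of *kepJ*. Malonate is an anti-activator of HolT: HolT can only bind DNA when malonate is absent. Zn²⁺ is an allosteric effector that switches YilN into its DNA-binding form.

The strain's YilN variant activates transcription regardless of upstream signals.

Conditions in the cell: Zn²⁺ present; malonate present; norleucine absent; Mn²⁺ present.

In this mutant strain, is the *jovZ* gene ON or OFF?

Norleucine is absent, so QuvE is inactive.
Malonate is present, so HolT is inactive.
No activator is available at the *kepJ* promoter, so *kepJ* is not transcribed.
So KepJ is not produced.
Required activator KepJ is absent, so *bexT* is not transcribed.
So BexT is not produced.
Mn²⁺ is present, so PurJ is active.
YilN is constitutively active in this strain.
No repressor is bound and PurJ and YilN are active, so *jovZ* is transcribed.

ON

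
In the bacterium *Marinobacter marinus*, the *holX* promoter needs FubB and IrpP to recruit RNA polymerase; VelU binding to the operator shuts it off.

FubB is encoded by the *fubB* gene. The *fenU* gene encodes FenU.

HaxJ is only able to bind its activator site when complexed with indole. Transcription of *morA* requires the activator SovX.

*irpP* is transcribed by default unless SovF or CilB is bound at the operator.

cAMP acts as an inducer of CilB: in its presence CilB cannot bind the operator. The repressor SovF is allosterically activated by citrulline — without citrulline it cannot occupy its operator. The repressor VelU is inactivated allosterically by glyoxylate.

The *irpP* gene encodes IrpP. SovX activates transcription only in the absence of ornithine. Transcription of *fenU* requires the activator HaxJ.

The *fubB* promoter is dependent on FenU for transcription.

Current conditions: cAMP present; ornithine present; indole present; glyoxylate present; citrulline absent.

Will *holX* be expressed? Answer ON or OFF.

ON

Indole is present, so HaxJ is active.
No repressor is bound and HaxJ is active, so *fenU* is transcribed.
So FenU is produced and active.
No repressor is bound and FenU is active, so *fubB* is transcribed.
So FubB is produced and active.
Citrulline is absent, so SovF is inactive.
cAMP is present, so CilB is inactive.
With no repressor bound, *irpP* is transcribed.
So IrpP is produced and active.
Glyoxylate is present, so VelU is inactive.
No repressor is bound and FubB and IrpP are active, so *holX* is transcribed.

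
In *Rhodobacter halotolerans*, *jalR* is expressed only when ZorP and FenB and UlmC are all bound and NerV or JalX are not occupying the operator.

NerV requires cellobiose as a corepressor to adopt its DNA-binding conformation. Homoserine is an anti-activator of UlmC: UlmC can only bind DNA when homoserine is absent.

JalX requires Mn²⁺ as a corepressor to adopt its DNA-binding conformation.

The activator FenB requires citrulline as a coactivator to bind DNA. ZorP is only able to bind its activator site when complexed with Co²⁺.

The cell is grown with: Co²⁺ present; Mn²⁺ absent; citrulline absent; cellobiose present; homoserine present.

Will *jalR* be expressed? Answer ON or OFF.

OFF

Cellobiose is present, so NerV is active.
Co²⁺ is present, so ZorP is active.
Citrulline is absent, so FenB is inactive.
Homoserine is present, so UlmC is inactive.
Mn²⁺ is absent, so JalX is inactive.
With repressor NerV bound, *jalR* is not transcribed.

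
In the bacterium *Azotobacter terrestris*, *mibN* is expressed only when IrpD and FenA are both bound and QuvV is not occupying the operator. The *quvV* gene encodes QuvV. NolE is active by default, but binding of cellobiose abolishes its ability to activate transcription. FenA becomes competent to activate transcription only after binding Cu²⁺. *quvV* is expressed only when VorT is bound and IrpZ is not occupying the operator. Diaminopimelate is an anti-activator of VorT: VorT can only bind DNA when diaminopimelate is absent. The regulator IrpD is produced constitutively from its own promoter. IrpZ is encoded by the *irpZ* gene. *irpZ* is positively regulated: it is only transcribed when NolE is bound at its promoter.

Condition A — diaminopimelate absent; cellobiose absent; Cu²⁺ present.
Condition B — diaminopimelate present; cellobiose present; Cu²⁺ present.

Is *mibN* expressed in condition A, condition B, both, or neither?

both

Condition A:
Diaminopimelate is absent, so VorT is active.
Cellobiose is absent, so NolE is active.
No repressor is bound and NolE is active, so *irpZ* is transcribed.
So IrpZ is produced and active.
With repressor IrpZ bound, *quvV* is not transcribed.
So QuvV is not produced.
IrpD is produced constitutively and is active.
Cu²⁺ is present, so FenA is active.
No repressor is bound and IrpD and FenA are active, so *mibN* is transcribed.
→ *mibN* is ON in A.
Condition B:
Diaminopimelate is present, so VorT is inactive.
Cellobiose is present, so NolE is inactive.
Required activator NolE is absent, so *irpZ* is not transcribed.
So IrpZ is not produced.
Required activator VorT is absent, so *quvV* is not transcribed.
So QuvV is not produced.
IrpD is produced constitutively and is active.
Cu²⁺ is present, so FenA is active.
No repressor is bound and IrpD and FenA are active, so *mibN* is transcribed.
→ *mibN* is ON in B.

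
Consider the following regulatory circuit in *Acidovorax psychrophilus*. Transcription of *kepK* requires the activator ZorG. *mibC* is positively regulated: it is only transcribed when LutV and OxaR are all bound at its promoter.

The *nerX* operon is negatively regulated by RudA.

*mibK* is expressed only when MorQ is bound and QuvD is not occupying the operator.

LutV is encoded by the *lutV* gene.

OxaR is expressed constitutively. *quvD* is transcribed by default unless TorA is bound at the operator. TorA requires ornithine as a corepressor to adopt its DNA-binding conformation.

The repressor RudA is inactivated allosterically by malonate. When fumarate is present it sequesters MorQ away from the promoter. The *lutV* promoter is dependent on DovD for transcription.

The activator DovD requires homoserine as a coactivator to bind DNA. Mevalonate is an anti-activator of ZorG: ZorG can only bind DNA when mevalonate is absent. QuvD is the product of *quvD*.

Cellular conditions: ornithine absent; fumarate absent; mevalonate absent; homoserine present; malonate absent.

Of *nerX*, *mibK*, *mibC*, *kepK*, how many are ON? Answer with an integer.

Malonate is absent, so RudA is active.
With repressor RudA bound, *nerX* is not transcribed.
→ *nerX* is OFF.
Ornithine is absent, so TorA is inactive.
With no repressor bound, *quvD* is transcribed.
So QuvD is produced and active.
Fumarate is absent, so MorQ is active.
With repressor QuvD bound, *mibK* is not transcribed.
→ *mibK* is OFF.
Homoserine is present, so DovD is active.
No repressor is bound and DovD is active, so *lutV* is transcribed.
So LutV is produced and active.
OxaR is produced constitutively and is active.
No repressor is bound and LutV and OxaR are active, so *mibC* is transcribed.
→ *mibC* is ON.
Mevalonate is absent, so ZorG is active.
No repressor is bound and ZorG is active, so *kepK* is transcribed.
→ *kepK* is ON.
2 of the 4 genes are transcribed.

2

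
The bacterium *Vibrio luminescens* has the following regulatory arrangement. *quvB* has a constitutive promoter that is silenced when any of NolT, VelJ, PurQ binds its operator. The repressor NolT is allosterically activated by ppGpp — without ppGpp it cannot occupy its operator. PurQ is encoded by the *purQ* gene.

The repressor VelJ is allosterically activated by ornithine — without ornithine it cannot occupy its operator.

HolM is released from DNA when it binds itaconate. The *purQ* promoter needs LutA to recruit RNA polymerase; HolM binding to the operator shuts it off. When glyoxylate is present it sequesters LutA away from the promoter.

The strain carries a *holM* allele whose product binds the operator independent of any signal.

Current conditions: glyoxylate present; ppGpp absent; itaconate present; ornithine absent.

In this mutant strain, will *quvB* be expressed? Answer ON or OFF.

ppGpp is absent, so NolT is inactive.
Ornithine is absent, so VelJ is inactive.
Glyoxylate is present, so LutA is inactive.
HolM is constitutively active in this strain.
With repressor HolM bound, *purQ* is not transcribed.
So PurQ is not produced.
With no repressor bound, *quvB* is transcribed.

ON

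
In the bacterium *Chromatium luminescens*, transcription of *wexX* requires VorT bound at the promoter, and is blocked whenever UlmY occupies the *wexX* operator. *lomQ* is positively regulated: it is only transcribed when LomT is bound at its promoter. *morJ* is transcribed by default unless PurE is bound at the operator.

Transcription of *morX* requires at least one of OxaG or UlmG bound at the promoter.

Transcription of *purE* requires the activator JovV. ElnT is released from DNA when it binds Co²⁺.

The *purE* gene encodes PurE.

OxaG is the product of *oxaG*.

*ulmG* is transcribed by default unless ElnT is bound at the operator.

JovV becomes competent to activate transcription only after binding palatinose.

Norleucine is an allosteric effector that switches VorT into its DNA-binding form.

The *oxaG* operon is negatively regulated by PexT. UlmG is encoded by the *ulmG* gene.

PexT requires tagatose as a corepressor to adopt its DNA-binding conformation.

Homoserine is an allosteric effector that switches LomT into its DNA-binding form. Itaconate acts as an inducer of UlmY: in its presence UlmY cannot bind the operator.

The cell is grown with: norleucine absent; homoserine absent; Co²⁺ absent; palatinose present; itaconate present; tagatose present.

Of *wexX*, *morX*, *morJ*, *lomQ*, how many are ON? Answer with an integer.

0

Norleucine is absent, so VorT is inactive.
Itaconate is present, so UlmY is inactive.
Required activator VorT is absent, so *wexX* is not transcribed.
→ *wexX* is OFF.
Tagatose is present, so PexT is active.
With repressor PexT bound, *oxaG* is not transcribed.
So OxaG is not produced.
Co²⁺ is absent, so ElnT is active.
With repressor ElnT bound, *ulmG* is not transcribed.
So UlmG is not produced.
No activator is available at the *morX* promoter, so *morX* is not transcribed.
→ *morX* is OFF.
Palatinose is present, so JovV is active.
No repressor is bound and JovV is active, so *purE* is transcribed.
So PurE is produced and active.
With repressor PurE bound, *morJ* is not transcribed.
→ *morJ* is OFF.
Homoserine is absent, so LomT is inactive.
Required activator LomT is absent, so *lomQ* is not transcribed.
→ *lomQ* is OFF.
0 of the 4 genes are transcribed.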